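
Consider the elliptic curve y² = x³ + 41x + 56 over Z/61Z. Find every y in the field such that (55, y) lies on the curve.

none

x³ + 41x + 56 = 168686 ≡ 21 (mod 61).
21 is a non-residue mod 61; no y exists.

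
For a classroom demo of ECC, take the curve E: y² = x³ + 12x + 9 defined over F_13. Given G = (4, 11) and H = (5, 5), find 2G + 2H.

(1, 3)

First 2G:
Repeated addition: build up to 2G.
2G: tangent at (4, 11): λ = (3·4² + 12)/(2·11) ≡ 8/9. 9⁻¹ ≡ 3 (mod 13), so λ ≡ 8·3 ≡ 11.
  x = λ² - 4 - 4 = 121 - 8 ≡ 9; y = λ·(4 - 9) - 11 ≡ 12. → (9, 12)
2G = (9, 12).
Next 2H:
Repeated addition: build up to 2H.
2H: tangent at (5, 5): λ = (3·5² + 12)/(2·5) ≡ 9/10. 10⁻¹ ≡ 4 (mod 13) since 10·4 = 40 ≡ 1, so λ ≡ 9·4 ≡ 10.
  x = λ² - 5 - 5 = 100 - 10 ≡ 12; y = λ·(5 - 12) - 5 ≡ 3. → (12, 3)
2H = (12, 3).
Finally 2G + 2H:
(9, 12) + (12, 3). λ = (3 - 12)/(12 - 9) ≡ 4/3 mod 13. 3⁻¹ ≡ 9 (mod 13), so λ ≡ 10.
  x = λ² - 9 - 12 = 100 - 21 ≡ 1; y = λ·(9 - 1) - 12 ≡ 3. → (1, 3)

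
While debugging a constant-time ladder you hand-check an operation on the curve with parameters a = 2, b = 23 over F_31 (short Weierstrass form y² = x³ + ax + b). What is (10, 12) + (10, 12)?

tangent at (10, 12): λ = (3·10² + 2)/(2·12) ≡ 23/24. 24⁻¹ ≡ 22 (mod 31) since 24·22 = 528 ≡ 1, so λ ≡ 23·22 ≡ 10.
  x = λ² - 10 - 10 = 100 - 20 ≡ 18; y = λ·(10 - 18) - 12 ≡ 1. → (18, 1)

(18, 1)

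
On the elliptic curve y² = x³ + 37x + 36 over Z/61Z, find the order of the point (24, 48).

9

2P: tangent at (24, 48): λ = (3·24² + 37)/(2·48) ≡ 57/35. 35⁻¹ ≡ 7 (mod 61) since 35·7 = 245 ≡ 1, so λ ≡ 57·7 ≡ 33.
  x = λ² - 24 - 24 = 1089 - 48 ≡ 4; y = λ·(24 - 4) - 48 ≡ 2. → (4, 2)
3P: (4, 2) + (24, 48). λ = (48 - 2)/(24 - 4) ≡ 46/20 mod 61. 20⁻¹ ≡ 58 (mod 61), so λ ≡ 45.
  x = λ² - 4 - 24 = 2025 - 28 ≡ 45; y = λ·(4 - 45) - 2 ≡ 44. → (45, 44)
4P: (45, 44) + (24, 48). λ = (48 - 44)/(24 - 45) ≡ 4/40 mod 61. 40⁻¹ ≡ 29 (mod 61), so λ ≡ 55.
  x = λ² - 45 - 24 = 3025 - 69 ≡ 28; y = λ·(45 - 28) - 44 ≡ 37. → (28, 37)
5P: (28, 37) + (24, 48). λ = (48 - 37)/(24 - 28) ≡ 11/57 mod 61. 57⁻¹ ≡ 15 (mod 61) since 57·15 = 855 ≡ 1, so λ ≡ 43.
  x = λ² - 28 - 24 = 1849 - 52 ≡ 28; y = λ·(28 - 28) - 37 ≡ 24. → (28, 24)
6P: (28, 24) + (24, 48). λ = (48 - 24)/(24 - 28) ≡ 24/57 mod 61. 57⁻¹ ≡ 15 (mod 61), so λ ≡ 55.
  x = λ² - 28 - 24 = 3025 - 52 ≡ 45; y = λ·(28 - 45) - 24 ≡ 17. → (45, 17)
7P: (45, 17) + (24, 48). λ = (48 - 17)/(24 - 45) ≡ 31/40 mod 61. 40⁻¹ ≡ 29 (mod 61) since 40·29 = 1160 ≡ 1, so λ ≡ 45.
  x = λ² - 45 - 24 = 2025 - 69 ≡ 4; y = λ·(45 - 4) - 17 ≡ 59. → (4, 59)
8P: (4, 59) + (24, 48). λ = (48 - 59)/(24 - 4) ≡ 50/20 mod 61. 20⁻¹ ≡ 58 (mod 61), so λ ≡ 33.
  x = λ² - 4 - 24 = 1089 - 28 ≡ 24; y = λ·(4 - 24) - 59 ≡ 13. → (24, 13)
9P: (24, 13) + (24, 48): same x and y₁ ≡ -y₂, so the sum is 𝒪.
9P = 𝒪, so the order is 9.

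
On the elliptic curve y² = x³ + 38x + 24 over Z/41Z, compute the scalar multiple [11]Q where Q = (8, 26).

(19, 15)

Double-and-add on 11 = (1011)₂. Start with Q = (8, 26) for the leading 1-bit.
double: tangent at (8, 26): λ = (3·8² + 38)/(2·26) ≡ 25/11. 11⁻¹ ≡ 15 (mod 41) since 11·15 = 165 ≡ 1, so λ ≡ 25·15 ≡ 6.
  x = λ² - 8 - 8 = 36 - 16 ≡ 20; y = λ·(8 - 20) - 26 ≡ 25. → (20, 25)
double: tangent at (20, 25): λ = (3·20² + 38)/(2·25) ≡ 8/9. 9⁻¹ ≡ 32 (mod 41), so λ ≡ 8·32 ≡ 10.
  x = λ² - 20 - 20 = 100 - 40 ≡ 19; y = λ·(20 - 19) - 25 ≡ 26. → (19, 26)
add Q: (19, 26) + (8, 26). λ = (26 - 26)/(8 - 19) ≡ 0/30 mod 41. 30⁻¹ ≡ 26 (mod 41), so λ ≡ 0.
  x = λ² - 19 - 8 = 0 - 27 ≡ 14; y = λ·(19 - 14) - 26 ≡ 15. → (14, 15)
double: tangent at (14, 15): λ = (3·14² + 38)/(2·15) ≡ 11/30. 30⁻¹ ≡ 26 (mod 41) since 30·26 = 780 ≡ 1, so λ ≡ 11·26 ≡ 40.
  x = λ² - 14 - 14 = 1600 - 28 ≡ 14; y = λ·(14 - 14) - 15 ≡ 26. → (14, 26)
add Q: (14, 26) + (8, 26). λ = (26 - 26)/(8 - 14) ≡ 0/35 mod 41. 35⁻¹ ≡ 34 (mod 41) since 35·34 = 1190 ≡ 1, so λ ≡ 0.
  x = λ² - 14 - 8 = 0 - 22 ≡ 19; y = λ·(14 - 19) - 26 ≡ 15. → (19, 15)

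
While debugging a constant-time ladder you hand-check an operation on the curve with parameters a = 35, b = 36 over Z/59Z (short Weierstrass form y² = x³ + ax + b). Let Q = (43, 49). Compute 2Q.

(14, 5)

tangent at (43, 49): λ = (3·43² + 35)/(2·49) ≡ 36/39. 39⁻¹ ≡ 56 (mod 59) since 39·56 = 2184 ≡ 1, so λ ≡ 36·56 ≡ 10.
  x = λ² - 43 - 43 = 100 - 86 ≡ 14; y = λ·(43 - 14) - 49 ≡ 5. → (14, 5)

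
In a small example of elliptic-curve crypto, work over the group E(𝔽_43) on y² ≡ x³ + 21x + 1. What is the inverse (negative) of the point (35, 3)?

(35, 40)

-(35, 3) = (35, -3 mod 43) = (35, 40).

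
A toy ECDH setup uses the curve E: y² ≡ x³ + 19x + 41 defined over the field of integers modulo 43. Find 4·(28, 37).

(14, 27)

Write Q = (28, 37).
Repeated addition: build up to 4Q.
2Q: tangent at (28, 37): λ = (3·28² + 19)/(2·37) ≡ 6/31. 31⁻¹ ≡ 25 (mod 43), so λ ≡ 6·25 ≡ 21.
  x = λ² - 28 - 28 = 441 - 56 ≡ 41; y = λ·(28 - 41) - 37 ≡ 34. → (41, 34)
3Q: (41, 34) + (28, 37). λ = (37 - 34)/(28 - 41) ≡ 3/30 mod 43. 30⁻¹ ≡ 33 (mod 43), so λ ≡ 13.
  x = λ² - 41 - 28 = 169 - 69 ≡ 14; y = λ·(41 - 14) - 34 ≡ 16. → (14, 16)
4Q: (14, 16) + (28, 37). λ = (37 - 16)/(28 - 14) ≡ 21/14 mod 43. 14⁻¹ ≡ 40 (mod 43), so λ ≡ 23.
  x = λ² - 14 - 28 = 529 - 42 ≡ 14; y = λ·(14 - 14) - 16 ≡ 27. → (14, 27)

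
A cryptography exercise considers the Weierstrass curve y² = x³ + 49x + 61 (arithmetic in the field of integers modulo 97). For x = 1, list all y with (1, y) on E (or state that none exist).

x³ + 49x + 61 = 111 ≡ 14 (mod 97).
14 is a non-residue mod 97; no y exists.

none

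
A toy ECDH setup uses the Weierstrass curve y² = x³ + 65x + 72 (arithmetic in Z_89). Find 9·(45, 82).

Write Q = (45, 82).
Double-and-add on 9 = (1001)₂. Start with Q = (45, 82) for the leading 1-bit.
double: tangent at (45, 82): λ = (3·45² + 65)/(2·82) ≡ 88/75. 75⁻¹ ≡ 19 (mod 89) since 75·19 = 1425 ≡ 1, so λ ≡ 88·19 ≡ 70.
  x = λ² - 45 - 45 = 4900 - 90 ≡ 4; y = λ·(45 - 4) - 82 ≡ 29. → (4, 29)
double: tangent at (4, 29): λ = (3·4² + 65)/(2·29) ≡ 24/58. 58⁻¹ ≡ 66 (mod 89), so λ ≡ 24·66 ≡ 71.
  x = λ² - 4 - 4 = 5041 - 8 ≡ 49; y = λ·(4 - 49) - 29 ≡ 69. → (49, 69)
double: tangent at (49, 69): λ = (3·49² + 65)/(2·69) ≡ 59/49. 49⁻¹ ≡ 20 (mod 89) since 49·20 = 980 ≡ 1, so λ ≡ 59·20 ≡ 23.
  x = λ² - 49 - 49 = 529 - 98 ≡ 75; y = λ·(49 - 75) - 69 ≡ 45. → (75, 45)
add Q: (75, 45) + (45, 82). λ = (82 - 45)/(45 - 75) ≡ 37/59 mod 89. 59⁻¹ ≡ 86 (mod 89) since 59·86 = 5074 ≡ 1, so λ ≡ 67.
  x = λ² - 75 - 45 = 4489 - 120 ≡ 8; y = λ·(75 - 8) - 45 ≡ 83. → (8, 83)

(8, 83)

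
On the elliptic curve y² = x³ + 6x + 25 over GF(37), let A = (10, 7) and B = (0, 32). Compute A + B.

(24, 28)

(10, 7) + (0, 32). λ = (32 - 7)/(0 - 10) ≡ 25/27 mod 37. 27⁻¹ ≡ 11 (mod 37), so λ ≡ 16.
  x = λ² - 10 - 0 = 256 - 10 ≡ 24; y = λ·(10 - 24) - 7 ≡ 28. → (24, 28)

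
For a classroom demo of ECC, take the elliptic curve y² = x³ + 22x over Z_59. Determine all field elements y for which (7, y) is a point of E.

5, 54

x³ + 22x + 0 = 497 ≡ 25 (mod 59).
Square roots of 25 mod 59: 5 and 54 (since 5² = 25 ≡ 25).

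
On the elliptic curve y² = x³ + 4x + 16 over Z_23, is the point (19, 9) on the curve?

no

y² = 9² ≡ 12; x³ + 4x + 16 = 6951 ≡ 5 (mod 23). 12 ≠ 5.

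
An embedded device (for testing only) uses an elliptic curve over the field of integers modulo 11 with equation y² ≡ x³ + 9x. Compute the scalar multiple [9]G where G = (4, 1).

Repeated addition: build up to 9G.
2G: tangent at (4, 1): λ = (3·4² + 9)/(2·1) ≡ 2/2. 2⁻¹ ≡ 6 (mod 11) since 2·6 = 12 ≡ 1, so λ ≡ 2·6 ≡ 1.
  x = λ² - 4 - 4 = 1 - 8 ≡ 4; y = λ·(4 - 4) - 1 ≡ 10. → (4, 10)
3G: (4, 10) + (4, 1): same x and y₁ ≡ -y₂, so the sum is O.
4G: O + (4, 1) = (4, 1) (identity).
5G: tangent at (4, 1): λ = (3·4² + 9)/(2·1) ≡ 2/2. 2⁻¹ ≡ 6 (mod 11), so λ ≡ 2·6 ≡ 1.
  x = λ² - 4 - 4 = 1 - 8 ≡ 4; y = λ·(4 - 4) - 1 ≡ 10. → (4, 10)
6G: (4, 10) + (4, 1): same x and y₁ ≡ -y₂, so the sum is O.
7G: O + (4, 1) = (4, 1) (identity).
8G: tangent at (4, 1): λ = (3·4² + 9)/(2·1) ≡ 2/2. 2⁻¹ ≡ 6 (mod 11), so λ ≡ 2·6 ≡ 1.
  x = λ² - 4 - 4 = 1 - 8 ≡ 4; y = λ·(4 - 4) - 1 ≡ 10. → (4, 10)
9G: (4, 10) + (4, 1): same x and y₁ ≡ -y₂, so the sum is O.

O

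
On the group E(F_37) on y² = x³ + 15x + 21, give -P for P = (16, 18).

(16, 19)

-(16, 18) = (16, -18 mod 37) = (16, 19).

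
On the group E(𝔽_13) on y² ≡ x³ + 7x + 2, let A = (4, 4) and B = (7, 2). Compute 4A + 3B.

First 4A:
Double-and-add on 4 = (100)₂. Start with A = (4, 4) for the leading 1-bit.
double: tangent at (4, 4): λ = (3·4² + 7)/(2·4) ≡ 3/8. 8⁻¹ ≡ 5 (mod 13), so λ ≡ 3·5 ≡ 2.
  x = λ² - 4 - 4 = 4 - 8 ≡ 9; y = λ·(4 - 9) - 4 ≡ 12. → (9, 12)
double: tangent at (9, 12): λ = (3·9² + 7)/(2·12) ≡ 3/11. 11⁻¹ ≡ 6 (mod 13) since 11·6 = 66 ≡ 1, so λ ≡ 3·6 ≡ 5.
  x = λ² - 9 - 9 = 25 - 18 ≡ 7; y = λ·(9 - 7) - 12 ≡ 11. → (7, 11)
4A = (7, 11).
Next 3B:
Repeated addition: build up to 3B.
2B: tangent at (7, 2): λ = (3·7² + 7)/(2·2) ≡ 11/4. 4⁻¹ ≡ 10 (mod 13), so λ ≡ 11·10 ≡ 6.
  x = λ² - 7 - 7 = 36 - 14 ≡ 9; y = λ·(7 - 9) - 2 ≡ 12. → (9, 12)
3B: (9, 12) + (7, 2). λ = (2 - 12)/(7 - 9) ≡ 3/11 mod 13. 11⁻¹ ≡ 6 (mod 13), so λ ≡ 5.
  x = λ² - 9 - 7 = 25 - 16 ≡ 9; y = λ·(9 - 9) - 12 ≡ 1. → (9, 1)
3B = (9, 1).
Finally 4A + 3B:
(7, 11) + (9, 1). λ = (1 - 11)/(9 - 7) ≡ 3/2 mod 13. 2⁻¹ ≡ 7 (mod 13), so λ ≡ 8.
  x = λ² - 7 - 9 = 64 - 16 ≡ 9; y = λ·(7 - 9) - 11 ≡ 12. → (9, 12)

(9, 12)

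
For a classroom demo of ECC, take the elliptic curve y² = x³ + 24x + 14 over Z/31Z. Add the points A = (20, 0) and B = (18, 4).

(28, 16)

(20, 0) + (18, 4). λ = (4 - 0)/(18 - 20) ≡ 4/29 mod 31. 29⁻¹ ≡ 15 (mod 31), so λ ≡ 29.
  x = λ² - 20 - 18 = 841 - 38 ≡ 28; y = λ·(20 - 28) - 0 ≡ 16. → (28, 16)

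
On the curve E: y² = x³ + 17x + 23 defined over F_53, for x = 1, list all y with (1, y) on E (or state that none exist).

x³ + 17x + 23 = 41 ≡ 41 (mod 53).
41 is a non-residue mod 53; no y exists.

none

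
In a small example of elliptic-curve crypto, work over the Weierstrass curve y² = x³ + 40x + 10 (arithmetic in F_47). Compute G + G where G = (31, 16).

tangent at (31, 16): λ = (3·31² + 40)/(2·16) ≡ 9/32. 32⁻¹ ≡ 25 (mod 47) since 32·25 = 800 ≡ 1, so λ ≡ 9·25 ≡ 37.
  x = λ² - 31 - 31 = 1369 - 62 ≡ 38; y = λ·(31 - 38) - 16 ≡ 7. → (38, 7)

(38, 7)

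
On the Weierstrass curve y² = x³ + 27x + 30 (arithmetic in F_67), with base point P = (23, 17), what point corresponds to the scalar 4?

Double-and-add on 4 = (100)₂. Start with P = (23, 17) for the leading 1-bit.
double: tangent at (23, 17): λ = (3·23² + 27)/(2·17) ≡ 6/34. 34⁻¹ ≡ 2 (mod 67) since 34·2 = 68 ≡ 1, so λ ≡ 6·2 ≡ 12.
  x = λ² - 23 - 23 = 144 - 46 ≡ 31; y = λ·(23 - 31) - 17 ≡ 21. → (31, 21)
double: tangent at (31, 21): λ = (3·31² + 27)/(2·21) ≡ 29/42. 42⁻¹ ≡ 8 (mod 67) since 42·8 = 336 ≡ 1, so λ ≡ 29·8 ≡ 31.
  x = λ² - 31 - 31 = 961 - 62 ≡ 28; y = λ·(31 - 28) - 21 ≡ 5. → (28, 5)

(28, 5)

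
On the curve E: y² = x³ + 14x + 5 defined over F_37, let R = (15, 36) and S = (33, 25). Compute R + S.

(29, 26)

(15, 36) + (33, 25). λ = (25 - 36)/(33 - 15) ≡ 26/18 mod 37. 18⁻¹ ≡ 35 (mod 37), so λ ≡ 22.
  x = λ² - 15 - 33 = 484 - 48 ≡ 29; y = λ·(15 - 29) - 36 ≡ 26. → (29, 26)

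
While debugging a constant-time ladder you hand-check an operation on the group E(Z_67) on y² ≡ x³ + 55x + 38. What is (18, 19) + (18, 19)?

tangent at (18, 19): λ = (3·18² + 55)/(2·19) ≡ 22/38. 38⁻¹ ≡ 30 (mod 67) since 38·30 = 1140 ≡ 1, so λ ≡ 22·30 ≡ 57.
  x = λ² - 18 - 18 = 3249 - 36 ≡ 64; y = λ·(18 - 64) - 19 ≡ 39. → (64, 39)

(64, 39)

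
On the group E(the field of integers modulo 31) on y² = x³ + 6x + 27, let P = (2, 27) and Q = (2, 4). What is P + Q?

The two points share x = 2 and their y-coordinates satisfy 27 + 4 ≡ 0 (mod 31), so they are inverses. Their sum is 𝒪.

O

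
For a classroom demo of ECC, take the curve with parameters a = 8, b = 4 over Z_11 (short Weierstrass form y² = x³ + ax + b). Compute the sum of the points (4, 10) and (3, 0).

(5, 2)

(4, 10) + (3, 0). λ = (0 - 10)/(3 - 4) ≡ 1/10 mod 11. 10⁻¹ ≡ 10 (mod 11) since 10·10 = 100 ≡ 1, so λ ≡ 10.
  x = λ² - 4 - 3 = 100 - 7 ≡ 5; y = λ·(4 - 5) - 10 ≡ 2. → (5, 2)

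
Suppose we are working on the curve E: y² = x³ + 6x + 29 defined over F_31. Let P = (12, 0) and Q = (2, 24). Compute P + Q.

(12, 0) + (2, 24). λ = (24 - 0)/(2 - 12) ≡ 24/21 mod 31. 21⁻¹ ≡ 3 (mod 31) since 21·3 = 63 ≡ 1, so λ ≡ 10.
  x = λ² - 12 - 2 = 100 - 14 ≡ 24; y = λ·(12 - 24) - 0 ≡ 4. → (24, 4)

(24, 4)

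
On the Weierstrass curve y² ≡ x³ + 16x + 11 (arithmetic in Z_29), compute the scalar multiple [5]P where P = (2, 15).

(4, 9)

Double-and-add on 5 = (101)₂. Start with P = (2, 15) for the leading 1-bit.
double: tangent at (2, 15): λ = (3·2² + 16)/(2·15) ≡ 28/1. 1⁻¹ ≡ 1 (mod 29), so λ ≡ 28·1 ≡ 28.
  x = λ² - 2 - 2 = 784 - 4 ≡ 26; y = λ·(2 - 26) - 15 ≡ 9. → (26, 9)
double: tangent at (26, 9): λ = (3·26² + 16)/(2·9) ≡ 14/18. 18⁻¹ ≡ 21 (mod 29), so λ ≡ 14·21 ≡ 4.
  x = λ² - 26 - 26 = 16 - 52 ≡ 22; y = λ·(26 - 22) - 9 ≡ 7. → (22, 7)
add P: (22, 7) + (2, 15). λ = (15 - 7)/(2 - 22) ≡ 8/9 mod 29. 9⁻¹ ≡ 13 (mod 29), so λ ≡ 17.
  x = λ² - 22 - 2 = 289 - 24 ≡ 4; y = λ·(22 - 4) - 7 ≡ 9. → (4, 9)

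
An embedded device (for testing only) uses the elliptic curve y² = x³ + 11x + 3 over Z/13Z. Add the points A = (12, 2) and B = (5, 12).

(12, 2) + (5, 12). λ = (12 - 2)/(5 - 12) ≡ 10/6 mod 13. 6⁻¹ ≡ 11 (mod 13), so λ ≡ 6.
  x = λ² - 12 - 5 = 36 - 17 ≡ 6; y = λ·(12 - 6) - 2 ≡ 8. → (6, 8)

(6, 8)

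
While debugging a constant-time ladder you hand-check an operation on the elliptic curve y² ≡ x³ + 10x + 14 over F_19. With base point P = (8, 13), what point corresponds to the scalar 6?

(2, 2)

Double-and-add on 6 = (110)₂. Start with P = (8, 13) for the leading 1-bit.
double: tangent at (8, 13): λ = (3·8² + 10)/(2·13) ≡ 12/7. 7⁻¹ ≡ 11 (mod 19), so λ ≡ 12·11 ≡ 18.
  x = λ² - 8 - 8 = 324 - 16 ≡ 4; y = λ·(8 - 4) - 13 ≡ 2. → (4, 2)
add P: (4, 2) + (8, 13). λ = (13 - 2)/(8 - 4) ≡ 11/4 mod 19. 4⁻¹ ≡ 5 (mod 19) since 4·5 = 20 ≡ 1, so λ ≡ 17.
  x = λ² - 4 - 8 = 289 - 12 ≡ 11; y = λ·(4 - 11) - 2 ≡ 12. → (11, 12)
double: tangent at (11, 12): λ = (3·11² + 10)/(2·12) ≡ 12/5. 5⁻¹ ≡ 4 (mod 19), so λ ≡ 12·4 ≡ 10.
  x = λ² - 11 - 11 = 100 - 22 ≡ 2; y = λ·(11 - 2) - 12 ≡ 2. → (2, 2)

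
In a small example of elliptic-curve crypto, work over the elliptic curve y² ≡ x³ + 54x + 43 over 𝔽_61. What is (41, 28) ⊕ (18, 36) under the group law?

(41, 28) + (18, 36). λ = (36 - 28)/(18 - 41) ≡ 8/38 mod 61. 38⁻¹ ≡ 53 (mod 61), so λ ≡ 58.
  x = λ² - 41 - 18 = 3364 - 59 ≡ 11; y = λ·(41 - 11) - 28 ≡ 4. → (11, 4)

(11, 4)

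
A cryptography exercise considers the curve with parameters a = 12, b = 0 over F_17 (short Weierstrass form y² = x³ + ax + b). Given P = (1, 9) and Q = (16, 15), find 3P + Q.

(2, 7)

First 3P:
Repeated addition: build up to 3P.
2P: tangent at (1, 9): λ = (3·1² + 12)/(2·9) ≡ 15/1. 1⁻¹ ≡ 1 (mod 17) since 1·1 = 1 ≡ 1, so λ ≡ 15·1 ≡ 15.
  x = λ² - 1 - 1 = 225 - 2 ≡ 2; y = λ·(1 - 2) - 9 ≡ 10. → (2, 10)
3P: (2, 10) + (1, 9). λ = (9 - 10)/(1 - 2) ≡ 16/16 mod 17. 16⁻¹ ≡ 16 (mod 17), so λ ≡ 1.
  x = λ² - 2 - 1 = 1 - 3 ≡ 15; y = λ·(2 - 15) - 10 ≡ 11. → (15, 11)
3P = (15, 11).
Finally 3P + Q:
(15, 11) + (16, 15). λ = (15 - 11)/(16 - 15) ≡ 4/1 mod 17. 1⁻¹ ≡ 1 (mod 17), so λ ≡ 4.
  x = λ² - 15 - 16 = 16 - 31 ≡ 2; y = λ·(15 - 2) - 11 ≡ 7. → (2, 7)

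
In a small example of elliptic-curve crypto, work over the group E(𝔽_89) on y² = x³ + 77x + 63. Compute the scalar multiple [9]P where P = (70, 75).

Repeated addition: build up to 9P.
2P: tangent at (70, 75): λ = (3·70² + 77)/(2·75) ≡ 3/61. 61⁻¹ ≡ 54 (mod 89) since 61·54 = 3294 ≡ 1, so λ ≡ 3·54 ≡ 73.
  x = λ² - 70 - 70 = 5329 - 140 ≡ 27; y = λ·(70 - 27) - 75 ≡ 38. → (27, 38)
3P: (27, 38) + (70, 75). λ = (75 - 38)/(70 - 27) ≡ 37/43 mod 89. 43⁻¹ ≡ 29 (mod 89), so λ ≡ 5.
  x = λ² - 27 - 70 = 25 - 97 ≡ 17; y = λ·(27 - 17) - 38 ≡ 12. → (17, 12)
4P: (17, 12) + (70, 75). λ = (75 - 12)/(70 - 17) ≡ 63/53 mod 89. 53⁻¹ ≡ 42 (mod 89), so λ ≡ 65.
  x = λ² - 17 - 70 = 4225 - 87 ≡ 44; y = λ·(17 - 44) - 12 ≡ 13. → (44, 13)
5P: (44, 13) + (70, 75). λ = (75 - 13)/(70 - 44) ≡ 62/26 mod 89. 26⁻¹ ≡ 24 (mod 89) since 26·24 = 624 ≡ 1, so λ ≡ 64.
  x = λ² - 44 - 70 = 4096 - 114 ≡ 66; y = λ·(44 - 66) - 13 ≡ 3. → (66, 3)
6P: (66, 3) + (70, 75). λ = (75 - 3)/(70 - 66) ≡ 72/4 mod 89. 4⁻¹ ≡ 67 (mod 89), so λ ≡ 18.
  x = λ² - 66 - 70 = 324 - 136 ≡ 10; y = λ·(66 - 10) - 3 ≡ 26. → (10, 26)
7P: (10, 26) + (70, 75). λ = (75 - 26)/(70 - 10) ≡ 49/60 mod 89. 60⁻¹ ≡ 46 (mod 89), so λ ≡ 29.
  x = λ² - 10 - 70 = 841 - 80 ≡ 49; y = λ·(10 - 49) - 26 ≡ 0. → (49, 0)
8P: (49, 0) + (70, 75). λ = (75 - 0)/(70 - 49) ≡ 75/21 mod 89. 21⁻¹ ≡ 17 (mod 89), so λ ≡ 29.
  x = λ² - 49 - 70 = 841 - 119 ≡ 10; y = λ·(49 - 10) - 0 ≡ 63. → (10, 63)
9P: (10, 63) + (70, 75). λ = (75 - 63)/(70 - 10) ≡ 12/60 mod 89. 60⁻¹ ≡ 46 (mod 89) since 60·46 = 2760 ≡ 1, so λ ≡ 18.
  x = λ² - 10 - 70 = 324 - 80 ≡ 66; y = λ·(10 - 66) - 63 ≡ 86. → (66, 86)

(66, 86)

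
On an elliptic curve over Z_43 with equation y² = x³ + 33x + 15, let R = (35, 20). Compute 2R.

(8, 19)

tangent at (35, 20): λ = (3·35² + 33)/(2·20) ≡ 10/40. 40⁻¹ ≡ 14 (mod 43), so λ ≡ 10·14 ≡ 11.
  x = λ² - 35 - 35 = 121 - 70 ≡ 8; y = λ·(35 - 8) - 20 ≡ 19. → (8, 19)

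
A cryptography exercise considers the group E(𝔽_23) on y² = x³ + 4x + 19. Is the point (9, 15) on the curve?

no

y² = 15² ≡ 18; x³ + 4x + 19 = 784 ≡ 2 (mod 23). 18 ≠ 2.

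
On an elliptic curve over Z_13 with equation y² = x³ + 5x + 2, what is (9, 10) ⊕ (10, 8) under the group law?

(9, 10) + (10, 8). λ = (8 - 10)/(10 - 9) ≡ 11/1 mod 13. 1⁻¹ ≡ 1 (mod 13) since 1·1 = 1 ≡ 1, so λ ≡ 11.
  x = λ² - 9 - 10 = 121 - 19 ≡ 11; y = λ·(9 - 11) - 10 ≡ 7. → (11, 7)

(11, 7)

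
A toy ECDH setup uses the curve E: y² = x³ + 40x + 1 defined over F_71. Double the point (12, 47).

(51, 17)

tangent at (12, 47): λ = (3·12² + 40)/(2·47) ≡ 46/23. 23⁻¹ ≡ 34 (mod 71), so λ ≡ 46·34 ≡ 2.
  x = λ² - 12 - 12 = 4 - 24 ≡ 51; y = λ·(12 - 51) - 47 ≡ 17. → (51, 17)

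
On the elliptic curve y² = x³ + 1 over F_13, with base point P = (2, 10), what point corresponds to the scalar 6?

Double-and-add on 6 = (110)₂. Start with P = (2, 10) for the leading 1-bit.
double: tangent at (2, 10): λ = (3·2² + 0)/(2·10) ≡ 12/7. 7⁻¹ ≡ 2 (mod 13) since 7·2 = 14 ≡ 1, so λ ≡ 12·2 ≡ 11.
  x = λ² - 2 - 2 = 121 - 4 ≡ 0; y = λ·(2 - 0) - 10 ≡ 12. → (0, 12)
add P: (0, 12) + (2, 10). λ = (10 - 12)/(2 - 0) ≡ 11/2 mod 13. 2⁻¹ ≡ 7 (mod 13) since 2·7 = 14 ≡ 1, so λ ≡ 12.
  x = λ² - 0 - 2 = 144 - 2 ≡ 12; y = λ·(0 - 12) - 12 ≡ 0. → (12, 0)
double: (12, 0) + (12, 0): same x and y₁ ≡ -y₂, so the sum is O.

O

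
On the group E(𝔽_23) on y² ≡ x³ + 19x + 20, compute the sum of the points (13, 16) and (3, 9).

(13, 16) + (3, 9). λ = (9 - 16)/(3 - 13) ≡ 16/13 mod 23. 13⁻¹ ≡ 16 (mod 23), so λ ≡ 3.
  x = λ² - 13 - 3 = 9 - 16 ≡ 16; y = λ·(13 - 16) - 16 ≡ 21. → (16, 21)

(16, 21)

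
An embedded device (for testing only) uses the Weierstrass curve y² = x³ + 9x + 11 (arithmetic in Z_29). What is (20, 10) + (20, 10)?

(19, 20)

tangent at (20, 10): λ = (3·20² + 9)/(2·10) ≡ 20/20. 20⁻¹ ≡ 16 (mod 29), so λ ≡ 20·16 ≡ 1.
  x = λ² - 20 - 20 = 1 - 40 ≡ 19; y = λ·(20 - 19) - 10 ≡ 20. → (19, 20)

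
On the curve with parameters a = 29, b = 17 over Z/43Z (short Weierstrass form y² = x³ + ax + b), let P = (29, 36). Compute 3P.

(13, 21)

Repeated addition: build up to 3P.
2P: tangent at (29, 36): λ = (3·29² + 29)/(2·36) ≡ 15/29. 29⁻¹ ≡ 3 (mod 43) since 29·3 = 87 ≡ 1, so λ ≡ 15·3 ≡ 2.
  x = λ² - 29 - 29 = 4 - 58 ≡ 32; y = λ·(29 - 32) - 36 ≡ 1. → (32, 1)
3P: (32, 1) + (29, 36). λ = (36 - 1)/(29 - 32) ≡ 35/40 mod 43. 40⁻¹ ≡ 14 (mod 43), so λ ≡ 17.
  x = λ² - 32 - 29 = 289 - 61 ≡ 13; y = λ·(32 - 13) - 1 ≡ 21. → (13, 21)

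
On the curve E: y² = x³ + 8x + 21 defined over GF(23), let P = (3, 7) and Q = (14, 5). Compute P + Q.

(3, 7) + (14, 5). λ = (5 - 7)/(14 - 3) ≡ 21/11 mod 23. 11⁻¹ ≡ 21 (mod 23), so λ ≡ 4.
  x = λ² - 3 - 14 = 16 - 17 ≡ 22; y = λ·(3 - 22) - 7 ≡ 9. → (22, 9)

(22, 9)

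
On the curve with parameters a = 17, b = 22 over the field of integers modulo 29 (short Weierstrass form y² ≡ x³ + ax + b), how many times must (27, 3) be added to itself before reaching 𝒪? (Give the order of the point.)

7

2P: tangent at (27, 3): λ = (3·27² + 17)/(2·3) ≡ 0/6. 6⁻¹ ≡ 5 (mod 29), so λ ≡ 0·5 ≡ 0.
  x = λ² - 27 - 27 = 0 - 54 ≡ 4; y = λ·(27 - 4) - 3 ≡ 26. → (4, 26)
3P: (4, 26) + (27, 3). λ = (3 - 26)/(27 - 4) ≡ 6/23 mod 29. 23⁻¹ ≡ 24 (mod 29) since 23·24 = 552 ≡ 1, so λ ≡ 28.
  x = λ² - 4 - 27 = 784 - 31 ≡ 28; y = λ·(4 - 28) - 26 ≡ 27. → (28, 27)
4P: (28, 27) + (27, 3). λ = (3 - 27)/(27 - 28) ≡ 5/28 mod 29. 28⁻¹ ≡ 28 (mod 29) since 28·28 = 784 ≡ 1, so λ ≡ 24.
  x = λ² - 28 - 27 = 576 - 55 ≡ 28; y = λ·(28 - 28) - 27 ≡ 2. → (28, 2)
5P: (28, 2) + (27, 3). λ = (3 - 2)/(27 - 28) ≡ 1/28 mod 29. 28⁻¹ ≡ 28 (mod 29), so λ ≡ 28.
  x = λ² - 28 - 27 = 784 - 55 ≡ 4; y = λ·(28 - 4) - 2 ≡ 3. → (4, 3)
6P: (4, 3) + (27, 3). λ = (3 - 3)/(27 - 4) ≡ 0/23 mod 29. 23⁻¹ ≡ 24 (mod 29), so λ ≡ 0.
  x = λ² - 4 - 27 = 0 - 31 ≡ 27; y = λ·(4 - 27) - 3 ≡ 26. → (27, 26)
7P: (27, 26) + (27, 3): same x and y₁ ≡ -y₂, so the sum is 𝒪.
7P = 𝒪, so the order is 7.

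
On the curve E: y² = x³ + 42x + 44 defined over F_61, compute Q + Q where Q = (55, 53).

tangent at (55, 53): λ = (3·55² + 42)/(2·53) ≡ 28/45. 45⁻¹ ≡ 19 (mod 61), so λ ≡ 28·19 ≡ 44.
  x = λ² - 55 - 55 = 1936 - 110 ≡ 57; y = λ·(55 - 57) - 53 ≡ 42. → (57, 42)

(57, 42)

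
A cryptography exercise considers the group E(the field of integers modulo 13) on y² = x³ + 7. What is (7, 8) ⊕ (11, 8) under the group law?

(8, 5)

(7, 8) + (11, 8). λ = (8 - 8)/(11 - 7) ≡ 0/4 mod 13. 4⁻¹ ≡ 10 (mod 13) since 4·10 = 40 ≡ 1, so λ ≡ 0.
  x = λ² - 7 - 11 = 0 - 18 ≡ 8; y = λ·(7 - 8) - 8 ≡ 5. → (8, 5)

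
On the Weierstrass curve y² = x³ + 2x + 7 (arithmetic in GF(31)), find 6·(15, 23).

Write P = (15, 23).
Repeated addition: build up to 6P.
2P: tangent at (15, 23): λ = (3·15² + 2)/(2·23) ≡ 26/15. 15⁻¹ ≡ 29 (mod 31) since 15·29 = 435 ≡ 1, so λ ≡ 26·29 ≡ 10.
  x = λ² - 15 - 15 = 100 - 30 ≡ 8; y = λ·(15 - 8) - 23 ≡ 16. → (8, 16)
3P: (8, 16) + (15, 23). λ = (23 - 16)/(15 - 8) ≡ 7/7 mod 31. 7⁻¹ ≡ 9 (mod 31), so λ ≡ 1.
  x = λ² - 8 - 15 = 1 - 23 ≡ 9; y = λ·(8 - 9) - 16 ≡ 14. → (9, 14)
4P: (9, 14) + (15, 23). λ = (23 - 14)/(15 - 9) ≡ 9/6 mod 31. 6⁻¹ ≡ 26 (mod 31), so λ ≡ 17.
  x = λ² - 9 - 15 = 289 - 24 ≡ 17; y = λ·(9 - 17) - 14 ≡ 5. → (17, 5)
5P: (17, 5) + (15, 23). λ = (23 - 5)/(15 - 17) ≡ 18/29 mod 31. 29⁻¹ ≡ 15 (mod 31), so λ ≡ 22.
  x = λ² - 17 - 15 = 484 - 32 ≡ 18; y = λ·(17 - 18) - 5 ≡ 4. → (18, 4)
6P: (18, 4) + (15, 23). λ = (23 - 4)/(15 - 18) ≡ 19/28 mod 31. 28⁻¹ ≡ 10 (mod 31), so λ ≡ 4.
  x = λ² - 18 - 15 = 16 - 33 ≡ 14; y = λ·(18 - 14) - 4 ≡ 12. → (14, 12)

(14, 12)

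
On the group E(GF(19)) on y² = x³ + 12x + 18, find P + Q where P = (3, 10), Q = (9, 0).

(3, 10) + (9, 0). λ = (0 - 10)/(9 - 3) ≡ 9/6 mod 19. 6⁻¹ ≡ 16 (mod 19), so λ ≡ 11.
  x = λ² - 3 - 9 = 121 - 12 ≡ 14; y = λ·(3 - 14) - 10 ≡ 2. → (14, 2)

(14, 2)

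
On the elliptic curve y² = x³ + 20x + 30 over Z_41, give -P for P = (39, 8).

-(39, 8) = (39, -8 mod 41) = (39, 33).

(39, 33)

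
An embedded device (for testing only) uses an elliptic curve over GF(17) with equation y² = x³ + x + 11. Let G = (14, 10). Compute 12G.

(10, 16)

Double-and-add on 12 = (1100)₂. Start with G = (14, 10) for the leading 1-bit.
double: tangent at (14, 10): λ = (3·14² + 1)/(2·10) ≡ 11/3. 3⁻¹ ≡ 6 (mod 17), so λ ≡ 11·6 ≡ 15.
  x = λ² - 14 - 14 = 225 - 28 ≡ 10; y = λ·(14 - 10) - 10 ≡ 16. → (10, 16)
add G: (10, 16) + (14, 10). λ = (10 - 16)/(14 - 10) ≡ 11/4 mod 17. 4⁻¹ ≡ 13 (mod 17), so λ ≡ 7.
  x = λ² - 10 - 14 = 49 - 24 ≡ 8; y = λ·(10 - 8) - 16 ≡ 15. → (8, 15)
double: tangent at (8, 15): λ = (3·8² + 1)/(2·15) ≡ 6/13. 13⁻¹ ≡ 4 (mod 17) since 13·4 = 52 ≡ 1, so λ ≡ 6·4 ≡ 7.
  x = λ² - 8 - 8 = 49 - 16 ≡ 16; y = λ·(8 - 16) - 15 ≡ 14. → (16, 14)
double: tangent at (16, 14): λ = (3·16² + 1)/(2·14) ≡ 4/11. 11⁻¹ ≡ 14 (mod 17), so λ ≡ 4·14 ≡ 5.
  x = λ² - 16 - 16 = 25 - 32 ≡ 10; y = λ·(16 - 10) - 14 ≡ 16. → (10, 16)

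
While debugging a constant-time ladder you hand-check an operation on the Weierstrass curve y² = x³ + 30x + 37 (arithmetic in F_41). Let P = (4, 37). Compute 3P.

Repeated addition: build up to 3P.
2P: tangent at (4, 37): λ = (3·4² + 30)/(2·37) ≡ 37/33. 33⁻¹ ≡ 5 (mod 41) since 33·5 = 165 ≡ 1, so λ ≡ 37·5 ≡ 21.
  x = λ² - 4 - 4 = 441 - 8 ≡ 23; y = λ·(4 - 23) - 37 ≡ 15. → (23, 15)
3P: (23, 15) + (4, 37). λ = (37 - 15)/(4 - 23) ≡ 22/22 mod 41. 22⁻¹ ≡ 28 (mod 41) since 22·28 = 616 ≡ 1, so λ ≡ 1.
  x = λ² - 23 - 4 = 1 - 27 ≡ 15; y = λ·(23 - 15) - 15 ≡ 34. → (15, 34)

(15, 34)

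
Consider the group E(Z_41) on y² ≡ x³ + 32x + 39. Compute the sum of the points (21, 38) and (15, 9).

(9, 20)

(21, 38) + (15, 9). λ = (9 - 38)/(15 - 21) ≡ 12/35 mod 41. 35⁻¹ ≡ 34 (mod 41) since 35·34 = 1190 ≡ 1, so λ ≡ 39.
  x = λ² - 21 - 15 = 1521 - 36 ≡ 9; y = λ·(21 - 9) - 38 ≡ 20. → (9, 20)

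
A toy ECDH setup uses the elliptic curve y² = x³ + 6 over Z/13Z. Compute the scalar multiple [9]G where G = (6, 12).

Repeated addition: build up to 9G.
2G: tangent at (6, 12): λ = (3·6² + 0)/(2·12) ≡ 4/11. 11⁻¹ ≡ 6 (mod 13), so λ ≡ 4·6 ≡ 11.
  x = λ² - 6 - 6 = 121 - 12 ≡ 5; y = λ·(6 - 5) - 12 ≡ 12. → (5, 12)
3G: (5, 12) + (6, 12). λ = (12 - 12)/(6 - 5) ≡ 0/1 mod 13. 1⁻¹ ≡ 1 (mod 13), so λ ≡ 0.
  x = λ² - 5 - 6 = 0 - 11 ≡ 2; y = λ·(5 - 2) - 12 ≡ 1. → (2, 1)
4G: (2, 1) + (6, 12). λ = (12 - 1)/(6 - 2) ≡ 11/4 mod 13. 4⁻¹ ≡ 10 (mod 13) since 4·10 = 40 ≡ 1, so λ ≡ 6.
  x = λ² - 2 - 6 = 36 - 8 ≡ 2; y = λ·(2 - 2) - 1 ≡ 12. → (2, 12)
5G: (2, 12) + (6, 12). λ = (12 - 12)/(6 - 2) ≡ 0/4 mod 13. 4⁻¹ ≡ 10 (mod 13), so λ ≡ 0.
  x = λ² - 2 - 6 = 0 - 8 ≡ 5; y = λ·(2 - 5) - 12 ≡ 1. → (5, 1)
6G: (5, 1) + (6, 12). λ = (12 - 1)/(6 - 5) ≡ 11/1 mod 13. 1⁻¹ ≡ 1 (mod 13), so λ ≡ 11.
  x = λ² - 5 - 6 = 121 - 11 ≡ 6; y = λ·(5 - 6) - 1 ≡ 1. → (6, 1)
7G: (6, 1) + (6, 12): same x and y₁ ≡ -y₂, so the sum is the point at infinity.
8G: the point at infinity + (6, 12) = (6, 12) (identity).
9G: tangent at (6, 12): λ = (3·6² + 0)/(2·12) ≡ 4/11. 11⁻¹ ≡ 6 (mod 13), so λ ≡ 4·6 ≡ 11.
  x = λ² - 6 - 6 = 121 - 12 ≡ 5; y = λ·(6 - 5) - 12 ≡ 12. → (5, 12)

(5, 12)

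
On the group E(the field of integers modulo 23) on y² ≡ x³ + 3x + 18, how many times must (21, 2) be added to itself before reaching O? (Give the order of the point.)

10

2P: tangent at (21, 2): λ = (3·21² + 3)/(2·2) ≡ 15/4. 4⁻¹ ≡ 6 (mod 23), so λ ≡ 15·6 ≡ 21.
  x = λ² - 21 - 21 = 441 - 42 ≡ 8; y = λ·(21 - 8) - 2 ≡ 18. → (8, 18)
3P: (8, 18) + (21, 2). λ = (2 - 18)/(21 - 8) ≡ 7/13 mod 23. 13⁻¹ ≡ 16 (mod 23), so λ ≡ 20.
  x = λ² - 8 - 21 = 400 - 29 ≡ 3; y = λ·(8 - 3) - 18 ≡ 13. → (3, 13)
4P: (3, 13) + (21, 2). λ = (2 - 13)/(21 - 3) ≡ 12/18 mod 23. 18⁻¹ ≡ 9 (mod 23) since 18·9 = 162 ≡ 1, so λ ≡ 16.
  x = λ² - 3 - 21 = 256 - 24 ≡ 2; y = λ·(3 - 2) - 13 ≡ 3. → (2, 3)
5P: (2, 3) + (21, 2). λ = (2 - 3)/(21 - 2) ≡ 22/19 mod 23. 19⁻¹ ≡ 17 (mod 23), so λ ≡ 6.
  x = λ² - 2 - 21 = 36 - 23 ≡ 13; y = λ·(2 - 13) - 3 ≡ 0. → (13, 0)
6P: (13, 0) + (21, 2). λ = (2 - 0)/(21 - 13) ≡ 2/8 mod 23. 8⁻¹ ≡ 3 (mod 23), so λ ≡ 6.
  x = λ² - 13 - 21 = 36 - 34 ≡ 2; y = λ·(13 - 2) - 0 ≡ 20. → (2, 20)
7P: (2, 20) + (21, 2). λ = (2 - 20)/(21 - 2) ≡ 5/19 mod 23. 19⁻¹ ≡ 17 (mod 23), so λ ≡ 16.
  x = λ² - 2 - 21 = 256 - 23 ≡ 3; y = λ·(2 - 3) - 20 ≡ 10. → (3, 10)
8P: (3, 10) + (21, 2). λ = (2 - 10)/(21 - 3) ≡ 15/18 mod 23. 18⁻¹ ≡ 9 (mod 23) since 18·9 = 162 ≡ 1, so λ ≡ 20.
  x = λ² - 3 - 21 = 400 - 24 ≡ 8; y = λ·(3 - 8) - 10 ≡ 5. → (8, 5)
9P: (8, 5) + (21, 2). λ = (2 - 5)/(21 - 8) ≡ 20/13 mod 23. 13⁻¹ ≡ 16 (mod 23), so λ ≡ 21.
  x = λ² - 8 - 21 = 441 - 29 ≡ 21; y = λ·(8 - 21) - 5 ≡ 21. → (21, 21)
10P: (21, 21) + (21, 2): same x and y₁ ≡ -y₂, so the sum is O.
10P = O, so the order is 10.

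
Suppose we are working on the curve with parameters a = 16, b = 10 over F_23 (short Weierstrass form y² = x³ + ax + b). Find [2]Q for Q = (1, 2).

tangent at (1, 2): λ = (3·1² + 16)/(2·2) ≡ 19/4. 4⁻¹ ≡ 6 (mod 23), so λ ≡ 19·6 ≡ 22.
  x = λ² - 1 - 1 = 484 - 2 ≡ 22; y = λ·(1 - 22) - 2 ≡ 19. → (22, 19)

(22, 19)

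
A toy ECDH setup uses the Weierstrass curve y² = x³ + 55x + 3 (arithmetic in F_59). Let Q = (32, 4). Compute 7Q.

(39, 44)

Repeated addition: build up to 7Q.
2Q: tangent at (32, 4): λ = (3·32² + 55)/(2·4) ≡ 0/8. 8⁻¹ ≡ 37 (mod 59), so λ ≡ 0·37 ≡ 0.
  x = λ² - 32 - 32 = 0 - 64 ≡ 54; y = λ·(32 - 54) - 4 ≡ 55. → (54, 55)
3Q: (54, 55) + (32, 4). λ = (4 - 55)/(32 - 54) ≡ 8/37 mod 59. 37⁻¹ ≡ 8 (mod 59), so λ ≡ 5.
  x = λ² - 54 - 32 = 25 - 86 ≡ 57; y = λ·(54 - 57) - 55 ≡ 48. → (57, 48)
4Q: (57, 48) + (32, 4). λ = (4 - 48)/(32 - 57) ≡ 15/34 mod 59. 34⁻¹ ≡ 33 (mod 59), so λ ≡ 23.
  x = λ² - 57 - 32 = 529 - 89 ≡ 27; y = λ·(57 - 27) - 48 ≡ 52. → (27, 52)
5Q: (27, 52) + (32, 4). λ = (4 - 52)/(32 - 27) ≡ 11/5 mod 59. 5⁻¹ ≡ 12 (mod 59), so λ ≡ 14.
  x = λ² - 27 - 32 = 196 - 59 ≡ 19; y = λ·(27 - 19) - 52 ≡ 1. → (19, 1)
6Q: (19, 1) + (32, 4). λ = (4 - 1)/(32 - 19) ≡ 3/13 mod 59. 13⁻¹ ≡ 50 (mod 59), so λ ≡ 32.
  x = λ² - 19 - 32 = 1024 - 51 ≡ 29; y = λ·(19 - 29) - 1 ≡ 33. → (29, 33)
7Q: (29, 33) + (32, 4). λ = (4 - 33)/(32 - 29) ≡ 30/3 mod 59. 3⁻¹ ≡ 20 (mod 59) since 3·20 = 60 ≡ 1, so λ ≡ 10.
  x = λ² - 29 - 32 = 100 - 61 ≡ 39; y = λ·(29 - 39) - 33 ≡ 44. → (39, 44)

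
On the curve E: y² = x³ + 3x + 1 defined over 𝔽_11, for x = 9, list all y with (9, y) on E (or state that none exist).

x³ + 3x + 1 = 757 ≡ 9 (mod 11).
Square roots of 9 mod 11: 3 and 8 (since 3² = 9 ≡ 9).

3, 8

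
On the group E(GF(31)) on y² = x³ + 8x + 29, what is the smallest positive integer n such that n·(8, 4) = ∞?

2P: tangent at (8, 4): λ = (3·8² + 8)/(2·4) ≡ 14/8. 8⁻¹ ≡ 4 (mod 31), so λ ≡ 14·4 ≡ 25.
  x = λ² - 8 - 8 = 625 - 16 ≡ 20; y = λ·(8 - 20) - 4 ≡ 6. → (20, 6)
3P: (20, 6) + (8, 4). λ = (4 - 6)/(8 - 20) ≡ 29/19 mod 31. 19⁻¹ ≡ 18 (mod 31) since 19·18 = 342 ≡ 1, so λ ≡ 26.
  x = λ² - 20 - 8 = 676 - 28 ≡ 28; y = λ·(20 - 28) - 6 ≡ 3. → (28, 3)
4P: (28, 3) + (8, 4). λ = (4 - 3)/(8 - 28) ≡ 1/11 mod 31. 11⁻¹ ≡ 17 (mod 31) since 11·17 = 187 ≡ 1, so λ ≡ 17.
  x = λ² - 28 - 8 = 289 - 36 ≡ 5; y = λ·(28 - 5) - 3 ≡ 16. → (5, 16)
5P: (5, 16) + (8, 4). λ = (4 - 16)/(8 - 5) ≡ 19/3 mod 31. 3⁻¹ ≡ 21 (mod 31), so λ ≡ 27.
  x = λ² - 5 - 8 = 729 - 13 ≡ 3; y = λ·(5 - 3) - 16 ≡ 7. → (3, 7)
6P: (3, 7) + (8, 4). λ = (4 - 7)/(8 - 3) ≡ 28/5 mod 31. 5⁻¹ ≡ 25 (mod 31), so λ ≡ 18.
  x = λ² - 3 - 8 = 324 - 11 ≡ 3; y = λ·(3 - 3) - 7 ≡ 24. → (3, 24)
7P: (3, 24) + (8, 4). λ = (4 - 24)/(8 - 3) ≡ 11/5 mod 31. 5⁻¹ ≡ 25 (mod 31) since 5·25 = 125 ≡ 1, so λ ≡ 27.
  x = λ² - 3 - 8 = 729 - 11 ≡ 5; y = λ·(3 - 5) - 24 ≡ 15. → (5, 15)
8P: (5, 15) + (8, 4). λ = (4 - 15)/(8 - 5) ≡ 20/3 mod 31. 3⁻¹ ≡ 21 (mod 31), so λ ≡ 17.
  x = λ² - 5 - 8 = 289 - 13 ≡ 28; y = λ·(5 - 28) - 15 ≡ 28. → (28, 28)
9P: (28, 28) + (8, 4). λ = (4 - 28)/(8 - 28) ≡ 7/11 mod 31. 11⁻¹ ≡ 17 (mod 31) since 11·17 = 187 ≡ 1, so λ ≡ 26.
  x = λ² - 28 - 8 = 676 - 36 ≡ 20; y = λ·(28 - 20) - 28 ≡ 25. → (20, 25)
10P: (20, 25) + (8, 4). λ = (4 - 25)/(8 - 20) ≡ 10/19 mod 31. 19⁻¹ ≡ 18 (mod 31), so λ ≡ 25.
  x = λ² - 20 - 8 = 625 - 28 ≡ 8; y = λ·(20 - 8) - 25 ≡ 27. → (8, 27)
11P: (8, 27) + (8, 4): same x and y₁ ≡ -y₂, so the sum is ∞.
11P = ∞, so the order is 11.

11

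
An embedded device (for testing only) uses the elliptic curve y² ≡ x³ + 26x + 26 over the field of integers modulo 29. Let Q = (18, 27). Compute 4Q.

(12, 6)

Repeated addition: build up to 4Q.
2Q: tangent at (18, 27): λ = (3·18² + 26)/(2·27) ≡ 12/25. 25⁻¹ ≡ 7 (mod 29), so λ ≡ 12·7 ≡ 26.
  x = λ² - 18 - 18 = 676 - 36 ≡ 2; y = λ·(18 - 2) - 27 ≡ 12. → (2, 12)
3Q: (2, 12) + (18, 27). λ = (27 - 12)/(18 - 2) ≡ 15/16 mod 29. 16⁻¹ ≡ 20 (mod 29) since 16·20 = 320 ≡ 1, so λ ≡ 10.
  x = λ² - 2 - 18 = 100 - 20 ≡ 22; y = λ·(2 - 22) - 12 ≡ 20. → (22, 20)
4Q: (22, 20) + (18, 27). λ = (27 - 20)/(18 - 22) ≡ 7/25 mod 29. 25⁻¹ ≡ 7 (mod 29) since 25·7 = 175 ≡ 1, so λ ≡ 20.
  x = λ² - 22 - 18 = 400 - 40 ≡ 12; y = λ·(22 - 12) - 20 ≡ 6. → (12, 6)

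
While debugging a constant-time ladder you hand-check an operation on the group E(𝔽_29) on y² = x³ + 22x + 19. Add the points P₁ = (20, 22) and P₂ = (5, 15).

(26, 10)

(20, 22) + (5, 15). λ = (15 - 22)/(5 - 20) ≡ 22/14 mod 29. 14⁻¹ ≡ 27 (mod 29), so λ ≡ 14.
  x = λ² - 20 - 5 = 196 - 25 ≡ 26; y = λ·(20 - 26) - 22 ≡ 10. → (26, 10)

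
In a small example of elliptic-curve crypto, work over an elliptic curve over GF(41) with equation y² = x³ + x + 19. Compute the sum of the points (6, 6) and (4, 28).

(6, 6) + (4, 28). λ = (28 - 6)/(4 - 6) ≡ 22/39 mod 41. 39⁻¹ ≡ 20 (mod 41) since 39·20 = 780 ≡ 1, so λ ≡ 30.
  x = λ² - 6 - 4 = 900 - 10 ≡ 29; y = λ·(6 - 29) - 6 ≡ 1. → (29, 1)

(29, 1)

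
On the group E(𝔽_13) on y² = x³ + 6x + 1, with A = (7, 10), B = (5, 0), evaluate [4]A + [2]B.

(5, 0)

First 4A:
Double-and-add on 4 = (100)₂. Start with A = (7, 10) for the leading 1-bit.
double: tangent at (7, 10): λ = (3·7² + 6)/(2·10) ≡ 10/7. 7⁻¹ ≡ 2 (mod 13), so λ ≡ 10·2 ≡ 7.
  x = λ² - 7 - 7 = 49 - 14 ≡ 9; y = λ·(7 - 9) - 10 ≡ 2. → (9, 2)
double: tangent at (9, 2): λ = (3·9² + 6)/(2·2) ≡ 2/4. 4⁻¹ ≡ 10 (mod 13) since 4·10 = 40 ≡ 1, so λ ≡ 2·10 ≡ 7.
  x = λ² - 9 - 9 = 49 - 18 ≡ 5; y = λ·(9 - 5) - 2 ≡ 0. → (5, 0)
4A = (5, 0).
Next 2B:
Repeated addition: build up to 2B.
2B: (5, 0) + (5, 0): same x and y₁ ≡ -y₂, so the sum is ∞.
2B = ∞.
Finally 4A + 2B:
(5, 0) + ∞ = (5, 0) (identity).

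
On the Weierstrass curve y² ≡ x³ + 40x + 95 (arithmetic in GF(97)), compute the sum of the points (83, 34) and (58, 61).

(88, 49)

(83, 34) + (58, 61). λ = (61 - 34)/(58 - 83) ≡ 27/72 mod 97. 72⁻¹ ≡ 31 (mod 97) since 72·31 = 2232 ≡ 1, so λ ≡ 61.
  x = λ² - 83 - 58 = 3721 - 141 ≡ 88; y = λ·(83 - 88) - 34 ≡ 49. → (88, 49)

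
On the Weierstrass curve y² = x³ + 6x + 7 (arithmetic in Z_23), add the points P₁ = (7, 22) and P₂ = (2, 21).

(3, 11)

(7, 22) + (2, 21). λ = (21 - 22)/(2 - 7) ≡ 22/18 mod 23. 18⁻¹ ≡ 9 (mod 23) since 18·9 = 162 ≡ 1, so λ ≡ 14.
  x = λ² - 7 - 2 = 196 - 9 ≡ 3; y = λ·(7 - 3) - 22 ≡ 11. → (3, 11)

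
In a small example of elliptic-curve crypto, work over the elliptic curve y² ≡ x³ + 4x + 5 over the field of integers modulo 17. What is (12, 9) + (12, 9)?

tangent at (12, 9): λ = (3·12² + 4)/(2·9) ≡ 11/1. 1⁻¹ ≡ 1 (mod 17) since 1·1 = 1 ≡ 1, so λ ≡ 11·1 ≡ 11.
  x = λ² - 12 - 12 = 121 - 24 ≡ 12; y = λ·(12 - 12) - 9 ≡ 8. → (12, 8)

(12, 8)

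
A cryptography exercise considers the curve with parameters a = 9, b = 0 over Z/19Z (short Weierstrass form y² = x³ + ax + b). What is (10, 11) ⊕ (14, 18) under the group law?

(4, 9)

(10, 11) + (14, 18). λ = (18 - 11)/(14 - 10) ≡ 7/4 mod 19. 4⁻¹ ≡ 5 (mod 19) since 4·5 = 20 ≡ 1, so λ ≡ 16.
  x = λ² - 10 - 14 = 256 - 24 ≡ 4; y = λ·(10 - 4) - 11 ≡ 9. → (4, 9)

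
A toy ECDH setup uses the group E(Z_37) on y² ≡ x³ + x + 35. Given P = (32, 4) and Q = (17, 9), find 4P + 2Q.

First 4P:
Repeated addition: build up to 4P.
2P: tangent at (32, 4): λ = (3·32² + 1)/(2·4) ≡ 2/8. 8⁻¹ ≡ 14 (mod 37), so λ ≡ 2·14 ≡ 28.
  x = λ² - 32 - 32 = 784 - 64 ≡ 17; y = λ·(32 - 17) - 4 ≡ 9. → (17, 9)
3P: (17, 9) + (32, 4). λ = (4 - 9)/(32 - 17) ≡ 32/15 mod 37. 15⁻¹ ≡ 5 (mod 37), so λ ≡ 12.
  x = λ² - 17 - 32 = 144 - 49 ≡ 21; y = λ·(17 - 21) - 9 ≡ 17. → (21, 17)
4P: (21, 17) + (32, 4). λ = (4 - 17)/(32 - 21) ≡ 24/11 mod 37. 11⁻¹ ≡ 27 (mod 37), so λ ≡ 19.
  x = λ² - 21 - 32 = 361 - 53 ≡ 12; y = λ·(21 - 12) - 17 ≡ 6. → (12, 6)
4P = (12, 6).
Next 2Q:
Repeated addition: build up to 2Q.
2Q: tangent at (17, 9): λ = (3·17² + 1)/(2·9) ≡ 17/18. 18⁻¹ ≡ 35 (mod 37), so λ ≡ 17·35 ≡ 3.
  x = λ² - 17 - 17 = 9 - 34 ≡ 12; y = λ·(17 - 12) - 9 ≡ 6. → (12, 6)
2Q = (12, 6).
Finally 4P + 2Q:
tangent at (12, 6): λ = (3·12² + 1)/(2·6) ≡ 26/12. 12⁻¹ ≡ 34 (mod 37) since 12·34 = 408 ≡ 1, so λ ≡ 26·34 ≡ 33.
  x = λ² - 12 - 12 = 1089 - 24 ≡ 29; y = λ·(12 - 29) - 6 ≡ 25. → (29, 25)

(29, 25)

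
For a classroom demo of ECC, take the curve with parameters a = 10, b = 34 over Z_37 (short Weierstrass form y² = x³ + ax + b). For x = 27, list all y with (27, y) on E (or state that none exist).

x³ + 10x + 34 = 19987 ≡ 7 (mod 37).
Square roots of 7 mod 37: 9 and 28 (since 9² = 81 ≡ 7).

9, 28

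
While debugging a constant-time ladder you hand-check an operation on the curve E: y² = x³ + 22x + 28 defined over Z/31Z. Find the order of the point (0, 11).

2P: tangent at (0, 11): λ = (3·0² + 22)/(2·11) ≡ 22/22. 22⁻¹ ≡ 24 (mod 31) since 22·24 = 528 ≡ 1, so λ ≡ 22·24 ≡ 1.
  x = λ² - 0 - 0 = 1 - 0 ≡ 1; y = λ·(0 - 1) - 11 ≡ 19. → (1, 19)
3P: (1, 19) + (0, 11). λ = (11 - 19)/(0 - 1) ≡ 23/30 mod 31. 30⁻¹ ≡ 30 (mod 31) since 30·30 = 900 ≡ 1, so λ ≡ 8.
  x = λ² - 1 - 0 = 64 - 1 ≡ 1; y = λ·(1 - 1) - 19 ≡ 12. → (1, 12)
4P: (1, 12) + (0, 11). λ = (11 - 12)/(0 - 1) ≡ 30/30 mod 31. 30⁻¹ ≡ 30 (mod 31), so λ ≡ 1.
  x = λ² - 1 - 0 = 1 - 1 ≡ 0; y = λ·(1 - 0) - 12 ≡ 20. → (0, 20)
5P: (0, 20) + (0, 11): same x and y₁ ≡ -y₂, so the sum is O.
5P = O, so the order is 5.

5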